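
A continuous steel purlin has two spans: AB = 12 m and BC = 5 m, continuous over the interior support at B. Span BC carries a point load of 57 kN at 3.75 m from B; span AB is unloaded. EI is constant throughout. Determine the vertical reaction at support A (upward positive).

R_A = -0.8186 kN

Insert a hinge at B; M_B is the redundant, and each span becomes simply supported.
End slopes at the hinge B, treating each span as simply supported:
  span BC: point load 57 at a = 3.75: Pab(L + b)/(6LEI) = 55.66/EI
  relative rotation θ_0 = (0 + 55.66)/EI = 55.66/EI
A unit hogging moment at B produces rotation L₁/(3EI) + L₂/(3EI) = 5.667/EI.
Compatibility: M_B·(L₁+L₂)/(3EI) = θ_0, giving M_B = 9.823 kN·m (hogging).
Span AB, ΣM about A with M_B applied at B: R_B^{AB}·12 = 0 + 9.823, so R_B^{AB} = 0.8186 kN and R_A = 0 − 0.8186 = -0.8186 kN.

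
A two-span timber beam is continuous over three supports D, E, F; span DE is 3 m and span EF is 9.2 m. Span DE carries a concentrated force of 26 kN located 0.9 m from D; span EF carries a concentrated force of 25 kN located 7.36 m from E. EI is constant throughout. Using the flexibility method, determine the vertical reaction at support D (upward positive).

R_D = 11.78 kN

Release continuity at E by inserting a hinge; the redundant is the internal moment M_E. The primary structure is two simply-supported spans DE and EF.
Discontinuity in slope at E on the released structure — sum the simple-span end rotations:
  span DE: point load 26 at a = 0.9: Pab(L + a)/(6LEI) = 10.65/EI
  span EF: point load 25 at a = 7.36: Pab(L + b)/(6LEI) = 67.71/EI
  relative rotation θ_0 = (10.65 + 67.71)/EI = 78.36/EI
A unit hogging moment at E produces rotation L₁/(3EI) + L₂/(3EI) = 4.067/EI.
Compatibility: M_E·(L₁+L₂)/(3EI) = θ_0, giving M_E = 19.27 kN·m (hogging).
Span DE, ΣM about D with M_E applied at E: R_E^{DE}·3 = 23.4 + 19.27, so R_E^{DE} = 14.22 kN and R_D = 26 − 14.22 = 11.78 kN.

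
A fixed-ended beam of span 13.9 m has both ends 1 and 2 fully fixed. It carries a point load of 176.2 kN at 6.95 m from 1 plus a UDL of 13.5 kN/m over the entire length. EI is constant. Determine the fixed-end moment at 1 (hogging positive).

Release both end moments; the primary structure is a simply-supported span 12 with redundants M_1 and M_2.
On the primary (simply-supported) span, the end slopes from the loading are:
  at 1: point load 176.2 at a = 6.95: Pab(L + b)/(6LEI) = 2128/EI
  at 2: point load 176.2 at a = 6.95: Pab(L + a)/(6LEI) = 2128/EI
  at 1: UDL 13.5: wL³/(24EI) = 1511/EI
  at 2: UDL 13.5: wL³/(24EI) = 1511/EI
  θ_10 = 3638/EI,  θ_20 = 3638/EI
Flexibility coefficients: a unit moment at one end gives L/(3EI) there and L/(6EI) at the far end, so f₁₁ = f₂₂ = 4.633/EI and f₁₂ = f₂₁ = 2.317/EI.
Compatibility — zero rotation at each built-in end:
  4.633 M_1 + 2.317 M_2 = 3638
  2.317 M_1 + 4.633 M_2 = 3638
Solving the pair gives M_1 = 523.5 kN·m and M_2 = 523.5 kN·m (hogging).

M_1 = 523.5 kN·m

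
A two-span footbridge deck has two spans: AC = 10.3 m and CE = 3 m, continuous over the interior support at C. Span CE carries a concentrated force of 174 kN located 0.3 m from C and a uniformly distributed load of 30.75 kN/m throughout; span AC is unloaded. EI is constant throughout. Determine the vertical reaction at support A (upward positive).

Take M_C as the redundant. Released structure: two simple spans AC and CE with a hinge at C.
Discontinuity in slope at C on the released structure — sum the simple-span end rotations:
  span CE: point load 174 at a = 0.3: Pab(L + b)/(6LEI) = 44.63/EI
  span CE: UDL 30.75: wL³/(24EI) = 34.59/EI
  relative rotation θ_0 = (0 + 79.22)/EI = 79.22/EI
A unit hogging moment at C produces rotation L₁/(3EI) + L₂/(3EI) = 4.433/EI.
Slope continuity at C: θ_0 = M_C·4.433/EI, so M_C = 79.22/4.433 = 17.87 kN·m (hogging).
Span AC, ΣM about A with M_C applied at C: R_C^{AC}·10.3 = 0 + 17.87, so R_C^{AC} = 1.735 kN and R_A = 0 − 1.735 = -1.735 kN.

R_A = -1.735 kN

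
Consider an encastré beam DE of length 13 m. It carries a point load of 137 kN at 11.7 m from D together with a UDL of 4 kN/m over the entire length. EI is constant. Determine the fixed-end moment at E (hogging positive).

M_E = 200.6 kN·m

Release both end moments; the primary structure is a simply-supported span DE with redundants M_D and M_E.
On the primary (simply-supported) span, the end slopes from the loading are:
  at D: point load 137 at a = 11.7: Pab(L + b)/(6LEI) = 382/EI
  at E: point load 137 at a = 11.7: Pab(L + a)/(6LEI) = 659.9/EI
  at D: UDL 4: wL³/(24EI) = 366.2/EI
  at E: UDL 4: wL³/(24EI) = 366.2/EI
  θ_D0 = 748.2/EI,  θ_E0 = 1026/EI
Flexibility coefficients: a unit moment at one end gives L/(3EI) there and L/(6EI) at the far end, so f₁₁ = f₂₂ = 4.333/EI and f₁₂ = f₂₁ = 2.167/EI.
Compatibility — zero rotation at each built-in end:
  4.333 M_D + 2.167 M_E = 748.2
  2.167 M_D + 4.333 M_E = 1026
Solving the pair gives M_D = 72.36 kN·m and M_E = 200.6 kN·m (hogging).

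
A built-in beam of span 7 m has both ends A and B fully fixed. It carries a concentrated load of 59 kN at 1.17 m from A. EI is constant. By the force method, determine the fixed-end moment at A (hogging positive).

M_A = 47.88 kN·m

Release both end moments; the primary structure is a simply-supported span AB with redundants M_A and M_B.
On the primary (simply-supported) span, the end slopes from the loading are:
  at A: point load 59 at a = 1.17: Pab(L + b)/(6LEI) = 122.9/EI
  at B: point load 59 at a = 1.17: Pab(L + a)/(6LEI) = 78.29/EI
  θ_A0 = 122.9/EI,  θ_B0 = 78.29/EI
Flexibility coefficients: a unit moment at one end gives L/(3EI) there and L/(6EI) at the far end, so f₁₁ = f₂₂ = 2.333/EI and f₁₂ = f₂₁ = 1.167/EI.
Compatibility — zero rotation at each built-in end:
  2.333 M_A + 1.167 M_B = 122.9
  1.167 M_A + 2.333 M_B = 78.29
Solving the pair gives M_A = 47.88 kN·m and M_B = 9.609 kN·m (hogging).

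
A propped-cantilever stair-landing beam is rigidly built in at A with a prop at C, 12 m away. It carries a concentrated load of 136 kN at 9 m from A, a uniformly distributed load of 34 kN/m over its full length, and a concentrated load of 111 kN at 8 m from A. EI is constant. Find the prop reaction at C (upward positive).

R_C = 296.6 kN

Take the reaction at C as the redundant and release it; the primary structure is a cantilever fixed at A.
Downward deflection at the released point C due to the loads:
  point load 136 at a = 9: Pa²(3L − a)/(6EI) = 49572/EI
  UDL 34: wL⁴/(8EI) = 88128/EI
  point load 111 at a = 8: Pa²(3L − a)/(6EI) = 33152/EI
  δ_0 = 170852/EI
Tip deflection under a unit load at C: L³/(3EI) = 576/EI.
Compatibility at C: δ_0 − R_C·δ_{CC} = 0, so R_C = 170852/576 = 296.6 kN.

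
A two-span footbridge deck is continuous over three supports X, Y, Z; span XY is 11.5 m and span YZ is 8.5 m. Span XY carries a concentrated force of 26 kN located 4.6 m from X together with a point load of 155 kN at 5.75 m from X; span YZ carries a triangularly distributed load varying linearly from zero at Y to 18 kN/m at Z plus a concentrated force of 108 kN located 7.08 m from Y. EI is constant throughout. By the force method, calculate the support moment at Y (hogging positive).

Release continuity at Y by inserting a hinge; the redundant is the internal moment M_Y. The primary structure is two simply-supported spans XY and YZ.
Discontinuity in slope at Y on the released structure — sum the simple-span end rotations:
  span XY: point load 26 at a = 4.6: Pab(L + a)/(6LEI) = 192.6/EI
  span XY: point load 155 at a = 5.75: Pab(L + a)/(6LEI) = 1281/EI
  span YZ: triangular load, peak 18: 7w₀L³/(360EI) = 214.9/EI
  span YZ: point load 108 at a = 7.08: Pab(L + b)/(6LEI) = 211.2/EI
  relative rotation θ_0 = (1474 + 426.1)/EI = 1900/EI
A unit hogging moment at Y produces rotation L₁/(3EI) + L₂/(3EI) = 6.667/EI.
Compatibility: M_Y·(L₁+L₂)/(3EI) = θ_0, giving M_Y = 285 kN·m (hogging).

M_Y = 285 kN·m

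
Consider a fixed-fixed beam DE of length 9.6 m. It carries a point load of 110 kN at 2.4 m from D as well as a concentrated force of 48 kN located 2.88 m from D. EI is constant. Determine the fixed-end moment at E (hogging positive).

M_E = 78.53 kN·m

Release both end moments; the primary structure is a simply-supported span DE with redundants M_D and M_E.
Simple-span end rotations at D and E under the given loads:
  at D: point load 110 at a = 2.4: Pab(L + b)/(6LEI) = 554.4/EI
  at E: point load 110 at a = 2.4: Pab(L + a)/(6LEI) = 396/EI
  at D: point load 48 at a = 2.88: Pab(L + b)/(6LEI) = 263.2/EI
  at E: point load 48 at a = 2.88: Pab(L + a)/(6LEI) = 201.3/EI
  θ_D0 = 817.6/EI,  θ_E0 = 597.3/EI
Flexibility coefficients: a unit moment at one end gives L/(3EI) there and L/(6EI) at the far end, so f₁₁ = f₂₂ = 3.2/EI and f₁₂ = f₂₁ = 1.6/EI.
Compatibility — zero rotation at each built-in end:
  3.2 M_D + 1.6 M_E = 817.6
  1.6 M_D + 3.2 M_E = 597.3
Solving the pair gives M_D = 216.2 kN·m and M_E = 78.53 kN·m (hogging).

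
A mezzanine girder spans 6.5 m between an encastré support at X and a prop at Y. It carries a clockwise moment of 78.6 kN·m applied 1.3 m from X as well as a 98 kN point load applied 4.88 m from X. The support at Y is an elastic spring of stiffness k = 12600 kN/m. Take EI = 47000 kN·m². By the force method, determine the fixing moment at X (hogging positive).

M_X = 128.1 kN·m

Release the roller at Y. Primary structure: cantilever fixed at X.
Downward deflection at the released point Y due to the loads:
  clockwise couple 78.6 at a = 1.3: M₀a(2L − a)/(2EI) = 597.8/EI
  point load 98 at a = 4.88: Pa²(3L − a)/(6EI) = 5687/EI
  δ_0 = 6284/EI
Flexibility coefficient — unit upward force at Y: δ_{YY} = L³/(3EI) = 91.54/EI.
With EI = 47000 kN·m²: δ_0 = 0.13371 m and δ_{YY} = 0.001948 m/kN.
Compatibility — the spring shortens by R_Y/k under the reaction it provides: δ_0 − R_Y·δ_{YY} = R_Y/k. With 1/k = 0.000079 m/kN, R_Y = δ_0 / (δ_{YY} + 1/k) = 0.13371 / (0.001948 + 0.000079) = 65.96 kN.
Moment equilibrium about X: M_X = Σ(load moments about X) − R_Y·L = 556.8 − 65.96×6.5 = 128.1 kN·m.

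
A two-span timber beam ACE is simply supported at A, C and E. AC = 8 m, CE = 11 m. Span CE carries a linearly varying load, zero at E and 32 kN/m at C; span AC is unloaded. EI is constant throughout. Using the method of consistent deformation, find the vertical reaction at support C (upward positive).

R_C = 149.6 kN

Insert a hinge at C; M_C is the redundant, and each span becomes simply supported.
End slopes at the hinge C, treating each span as simply supported:
  span CE: triangular load, peak 32: w₀L³/(45EI) = 946.5/EI
  relative rotation θ_0 = (0 + 946.5)/EI = 946.5/EI
A unit hogging moment at C produces rotation L₁/(3EI) + L₂/(3EI) = 6.333/EI.
Compatibility: M_C·(L₁+L₂)/(3EI) = θ_0, giving M_C = 149.4 kN·m (hogging).
Span AC, ΣM about A with M_C applied at C: R_C^{AC}·8 = 0 + 149.4, so R_C^{AC} = 18.68 kN and R_A = 0 − 18.68 = -18.68 kN.
Span CE, ΣM about E: R_C^{CE}·11 = 1291 + 149.4, so R_C^{CE} = 130.9 kN and R_E = 176 − 130.9 = 45.08 kN.
R_C = 18.68 + 130.9 = 149.6 kN.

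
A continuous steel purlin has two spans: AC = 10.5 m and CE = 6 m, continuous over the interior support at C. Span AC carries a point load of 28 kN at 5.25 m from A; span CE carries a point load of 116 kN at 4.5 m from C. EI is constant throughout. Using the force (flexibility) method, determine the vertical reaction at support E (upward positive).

R_E = 76.21 kN

Release continuity at C by inserting a hinge; the redundant is the internal moment M_C. The primary structure is two simply-supported spans AC and CE.
End slopes at the hinge C, treating each span as simply supported:
  span AC: point load 28 at a = 5.25: Pab(L + a)/(6LEI) = 192.9/EI
  span CE: point load 116 at a = 4.5: Pab(L + b)/(6LEI) = 163.1/EI
  relative rotation θ_0 = (192.9 + 163.1)/EI = 356.1/EI
A unit hogging moment at C produces rotation L₁/(3EI) + L₂/(3EI) = 5.5/EI.
Slope continuity at C: θ_0 = M_C·5.5/EI, so M_C = 356.1/5.5 = 64.74 kN·m (hogging).
Span CE, ΣM about E: R_C^{CE}·6 = 174 + 64.74, so R_C^{CE} = 39.79 kN and R_E = 116 − 39.79 = 76.21 kN.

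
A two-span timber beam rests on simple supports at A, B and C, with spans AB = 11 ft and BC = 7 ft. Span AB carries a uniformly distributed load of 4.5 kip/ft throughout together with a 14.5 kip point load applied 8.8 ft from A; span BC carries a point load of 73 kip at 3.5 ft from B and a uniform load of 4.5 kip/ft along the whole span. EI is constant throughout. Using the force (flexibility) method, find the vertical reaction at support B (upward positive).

R_B = 112.8 kip

Take M_B as the redundant. Released structure: two simple spans AB and BC with a hinge at B.
Rotations at B on the released spans (each span's end-slope, ×1/EI):
  span AB: UDL 4.5: wL³/(24EI) = 249.6/EI
  span AB: point load 14.5 at a = 8.8: Pab(L + a)/(6LEI) = 84.22/EI
  span BC: point load 73 at a = 3.5: Pab(L + b)/(6LEI) = 223.6/EI
  span BC: UDL 4.5: wL³/(24EI) = 64.31/EI
  relative rotation θ_0 = (333.8 + 287.9)/EI = 621.7/EI
A unit hogging moment at B produces rotation L₁/(3EI) + L₂/(3EI) = 6/EI.
Slope continuity at B: θ_0 = M_B·6/EI, so M_B = 621.7/6 = 103.6 kip·ft (hogging).
Span AB, ΣM about A with M_B applied at B: R_B^{AB}·11 = 399.9 + 103.6, so R_B^{AB} = 45.77 kip and R_A = 64 − 45.77 = 18.23 kip.
Span BC, ΣM about C: R_B^{BC}·7 = 365.8 + 103.6, so R_B^{BC} = 67.05 kip and R_C = 104.5 − 67.05 = 37.45 kip.
R_B = 45.77 + 67.05 = 112.8 kip.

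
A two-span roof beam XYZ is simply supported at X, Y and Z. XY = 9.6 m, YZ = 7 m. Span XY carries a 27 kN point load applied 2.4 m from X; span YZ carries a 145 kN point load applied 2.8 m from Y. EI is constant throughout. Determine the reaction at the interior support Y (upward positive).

Take M_Y as the redundant. Released structure: two simple spans XY and YZ with a hinge at Y.
Discontinuity in slope at Y on the released structure — sum the simple-span end rotations:
  span XY: point load 27 at a = 2.4: Pab(L + a)/(6LEI) = 97.2/EI
  span YZ: point load 145 at a = 2.8: Pab(L + b)/(6LEI) = 454.7/EI
  relative rotation θ_0 = (97.2 + 454.7)/EI = 551.9/EI
A unit hogging moment at Y produces rotation L₁/(3EI) + L₂/(3EI) = 5.533/EI.
Compatibility: M_Y·(L₁+L₂)/(3EI) = θ_0, giving M_Y = 99.74 kN·m (hogging).
Span XY, ΣM about X with M_Y applied at Y: R_Y^{XY}·9.6 = 64.8 + 99.74, so R_Y^{XY} = 17.14 kN and R_X = 27 − 17.14 = 9.86 kN.
Span YZ, ΣM about Z: R_Y^{YZ}·7 = 609 + 99.74, so R_Y^{YZ} = 101.2 kN and R_Z = 145 − 101.2 = 43.75 kN.
R_Y = 17.14 + 101.2 = 118.4 kN.

R_Y = 118.4 kN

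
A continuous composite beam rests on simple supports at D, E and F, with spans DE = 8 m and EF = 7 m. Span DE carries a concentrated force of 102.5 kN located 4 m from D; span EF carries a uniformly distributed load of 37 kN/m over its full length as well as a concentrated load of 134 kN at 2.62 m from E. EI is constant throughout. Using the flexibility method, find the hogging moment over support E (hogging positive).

Release continuity at E by inserting a hinge; the redundant is the internal moment M_E. The primary structure is two simply-supported spans DE and EF.
Discontinuity in slope at E on the released structure — sum the simple-span end rotations:
  span DE: point load 102.5 at a = 4: Pab(L + a)/(6LEI) = 410/EI
  span EF: UDL 37: wL³/(24EI) = 528.8/EI
  span EF: point load 134 at a = 2.62: Pab(L + b)/(6LEI) = 416.7/EI
  relative rotation θ_0 = (410 + 945.4)/EI = 1355/EI
A unit hogging moment at E produces rotation L₁/(3EI) + L₂/(3EI) = 5/EI.
Compatibility: M_E·(L₁+L₂)/(3EI) = θ_0, giving M_E = 271.1 kN·m (hogging).

M_E = 271.1 kN·m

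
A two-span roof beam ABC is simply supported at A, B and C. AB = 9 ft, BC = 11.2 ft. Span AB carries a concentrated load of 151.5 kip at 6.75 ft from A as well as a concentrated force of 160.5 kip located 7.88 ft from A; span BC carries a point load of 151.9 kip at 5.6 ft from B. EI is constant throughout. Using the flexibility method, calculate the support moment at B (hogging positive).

M_B = 342.3 kip·ft

Insert a hinge at B; M_B is the redundant, and each span becomes simply supported.
Rotations at B on the released spans (each span's end-slope, ×1/EI):
  span AB: point load 151.5 at a = 6.75: Pab(L + a)/(6LEI) = 671.1/EI
  span AB: point load 160.5 at a = 7.88: Pab(L + a)/(6LEI) = 442.8/EI
  span BC: point load 151.9 at a = 5.6: Pab(L + b)/(6LEI) = 1191/EI
  relative rotation θ_0 = (1114 + 1191)/EI = 2305/EI
A unit hogging moment at B produces rotation L₁/(3EI) + L₂/(3EI) = 6.733/EI.
Slope continuity at B: θ_0 = M_B·6.733/EI, so M_B = 2305/6.733 = 342.3 kip·ft (hogging).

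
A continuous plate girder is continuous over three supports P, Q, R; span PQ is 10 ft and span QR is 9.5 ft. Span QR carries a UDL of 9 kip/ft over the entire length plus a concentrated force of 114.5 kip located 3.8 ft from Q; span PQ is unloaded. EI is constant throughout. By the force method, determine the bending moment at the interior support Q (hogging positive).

Release continuity at Q by inserting a hinge; the redundant is the internal moment M_Q. The primary structure is two simply-supported spans PQ and QR.
End slopes at the hinge Q, treating each span as simply supported:
  span QR: UDL 9: wL³/(24EI) = 321.5/EI
  span QR: point load 114.5 at a = 3.8: Pab(L + b)/(6LEI) = 661.4/EI
  relative rotation θ_0 = (0 + 982.9)/EI = 982.9/EI
A unit hogging moment at Q produces rotation L₁/(3EI) + L₂/(3EI) = 6.5/EI.
Slope continuity at Q: θ_0 = M_Q·6.5/EI, so M_Q = 982.9/6.5 = 151.2 kip·ft (hogging).

M_Q = 151.2 kip·ft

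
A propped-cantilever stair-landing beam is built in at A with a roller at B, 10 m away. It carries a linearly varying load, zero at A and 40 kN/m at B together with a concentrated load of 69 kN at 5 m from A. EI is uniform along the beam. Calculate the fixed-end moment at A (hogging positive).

M_A = 362.7 kN·m

Remove the prop at B; the released (primary) structure is a cantilever built in at A.
Deflection at B on the released cantilever, summing each load's contribution:
  triangular load, peak 40 at the free end: 11w₀L⁴/(120EI) = 36667/EI
  point load 69 at a = 5: Pa²(3L − a)/(6EI) = 7188/EI
  δ_0 = 43854/EI
Tip deflection under a unit load at B: L³/(3EI) = 333.3/EI.
Compatibility at B: δ_0 − R_B·δ_{BB} = 0, so R_B = 43854/333.3 = 131.6 kN.
Moment equilibrium about A: M_A = Σ(load moments about A) − R_B·L = 1678 − 131.6×10 = 362.7 kN·m.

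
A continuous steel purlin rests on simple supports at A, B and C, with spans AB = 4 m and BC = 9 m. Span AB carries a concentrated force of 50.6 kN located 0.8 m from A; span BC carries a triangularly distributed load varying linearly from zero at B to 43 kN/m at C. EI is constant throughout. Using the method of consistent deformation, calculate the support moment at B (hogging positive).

Take M_B as the redundant. Released structure: two simple spans AB and BC with a hinge at B.
Discontinuity in slope at B on the released structure — sum the simple-span end rotations:
  span AB: point load 50.6 at a = 0.8: Pab(L + a)/(6LEI) = 25.91/EI
  span BC: triangular load, peak 43: 7w₀L³/(360EI) = 609.5/EI
  relative rotation θ_0 = (25.91 + 609.5)/EI = 635.4/EI
A unit hogging moment at B produces rotation L₁/(3EI) + L₂/(3EI) = 4.333/EI.
Compatibility: M_B·(L₁+L₂)/(3EI) = θ_0, giving M_B = 146.6 kN·m (hogging).

M_B = 146.6 kN·m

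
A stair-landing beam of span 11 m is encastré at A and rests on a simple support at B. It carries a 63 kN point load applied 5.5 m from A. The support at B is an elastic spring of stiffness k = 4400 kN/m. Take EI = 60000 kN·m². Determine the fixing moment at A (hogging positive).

M_A = 136.4 kN·m

Choose R_B as the redundant. The primary structure is the cantilever fixed at A.
Downward deflection at the released point B due to the loads:
  point load 63 at a = 5.5: Pa²(3L − a)/(6EI) = 8735/EI
Tip deflection under a unit load at B: L³/(3EI) = 443.7/EI.
With EI = 60000 kN·m²: δ_0 = 0.14558 m and δ_{BB} = 0.007394 m/kN.
Compatibility — the spring shortens by R_B/k under the reaction it provides: δ_0 − R_B·δ_{BB} = R_B/k. With 1/k = 0.000227 m/kN, R_B = δ_0 / (δ_{BB} + 1/k) = 0.14558 / (0.007394 + 0.000227) = 19.1 kN.
Moment equilibrium about A: M_A = Σ(load moments about A) − R_B·L = 346.5 − 19.1×11 = 136.4 kN·m.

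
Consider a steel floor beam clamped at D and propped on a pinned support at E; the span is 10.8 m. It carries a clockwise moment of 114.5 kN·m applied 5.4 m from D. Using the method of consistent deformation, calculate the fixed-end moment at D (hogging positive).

M_D = -14.31 kN·m

Choose R_E as the redundant. The primary structure is the cantilever fixed at D.
Downward deflection at the released point E due to the loads:
  clockwise couple 114.5 at a = 5.4: M₀a(2L − a)/(2EI) = 5008/EI
Tip deflection under a unit load at E: L³/(3EI) = 419.9/EI.
The prop prevents deflection at E: R_E = δ_0/δ_{EE} = 5008/419.9 = 11.93 kN.
Moment equilibrium about D: M_D = Σ(load moments about D) − R_E·L = 114.5 − 11.93×10.8 = -14.31 kN·m.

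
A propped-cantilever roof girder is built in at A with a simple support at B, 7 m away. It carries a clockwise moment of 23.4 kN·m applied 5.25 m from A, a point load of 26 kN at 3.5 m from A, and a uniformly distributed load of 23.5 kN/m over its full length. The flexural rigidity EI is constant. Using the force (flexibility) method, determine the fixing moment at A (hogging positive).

M_A = 168.6 kN·m

Remove the prop at B; the released (primary) structure is a cantilever built in at A.
Primary-structure tip deflection at B by superposition:
  clockwise couple 23.4 at a = 5.25: M₀a(2L − a)/(2EI) = 537.5/EI
  point load 26 at a = 3.5: Pa²(3L − a)/(6EI) = 929/EI
  UDL 23.5: wL⁴/(8EI) = 7053/EI
  δ_0 = 8519/EI
Tip deflection under a unit load at B: L³/(3EI) = 114.3/EI.
Compatibility at B: δ_0 − R_B·δ_{BB} = 0, so R_B = 8519/114.3 = 74.51 kN.
Moment equilibrium about A: M_A = Σ(load moments about A) − R_B·L = 690.1 − 74.51×7 = 168.6 kN·m.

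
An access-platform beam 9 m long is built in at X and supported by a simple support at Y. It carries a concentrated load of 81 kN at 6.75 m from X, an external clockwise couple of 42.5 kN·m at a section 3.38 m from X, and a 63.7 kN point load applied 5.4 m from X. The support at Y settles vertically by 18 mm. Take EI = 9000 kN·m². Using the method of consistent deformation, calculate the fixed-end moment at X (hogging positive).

Choose R_Y as the redundant. The primary structure is the cantilever fixed at X.
Downward deflection at the released point Y due to the loads:
  point load 81 at a = 6.75: Pa²(3L − a)/(6EI) = 12456/EI
  clockwise couple 42.5 at a = 3.38: M₀a(2L − a)/(2EI) = 1050/EI
  point load 63.7 at a = 5.4: Pa²(3L − a)/(6EI) = 6687/EI
  δ_0 = 20193/EI
Flexibility coefficient — unit upward force at Y: δ_{YY} = L³/(3EI) = 243/EI.
With EI = 9000 kN·m²: δ_0 = 2.2436 m and δ_{YY} = 0.027 m/kN.
Compatibility — the beam at Y must follow the support down by 0.018 m: δ_0 − R_Y·δ_{YY} = 0.018, so R_Y = (2.2436 − 0.018)/0.027 = 82.43 kN.
Moment equilibrium about X: M_X = Σ(load moments about X) − R_Y·L = 933.2 − 82.43×9 = 191.4 kN·m.

M_X = 191.4 kN·m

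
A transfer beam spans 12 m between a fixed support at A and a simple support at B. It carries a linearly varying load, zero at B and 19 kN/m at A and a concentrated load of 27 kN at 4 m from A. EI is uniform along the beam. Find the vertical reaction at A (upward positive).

R_A = 114.2 kN

Choose R_B as the redundant. The primary structure is the cantilever fixed at A.
Free-end deflection of the primary structure under the applied loading (downward +):
  triangular load, peak 19 at the fixed end: w₀L⁴/(30EI) = 13133/EI
  point load 27 at a = 4: Pa²(3L − a)/(6EI) = 2304/EI
  δ_0 = 15437/EI
Tip deflection under a unit load at B: L³/(3EI) = 576/EI.
Compatibility at B: δ_0 − R_B·δ_{BB} = 0, so R_B = 15437/576 = 26.8 kN.
Vertical equilibrium: R_A = ΣP − R_B = 141 − 26.8 = 114.2 kN.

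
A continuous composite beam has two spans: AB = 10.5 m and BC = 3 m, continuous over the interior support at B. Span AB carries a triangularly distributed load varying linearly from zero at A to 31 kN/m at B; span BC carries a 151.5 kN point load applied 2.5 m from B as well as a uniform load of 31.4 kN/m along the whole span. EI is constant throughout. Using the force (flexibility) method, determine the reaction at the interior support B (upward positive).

Take M_B as the redundant. Released structure: two simple spans AB and BC with a hinge at B.
End slopes at the hinge B, treating each span as simply supported:
  span AB: triangular load, peak 31: w₀L³/(45EI) = 797.5/EI
  span BC: point load 151.5 at a = 2.5: Pab(L + b)/(6LEI) = 36.82/EI
  span BC: UDL 31.4: wL³/(24EI) = 35.33/EI
  relative rotation θ_0 = (797.5 + 72.15)/EI = 869.6/EI
A unit hogging moment at B produces rotation L₁/(3EI) + L₂/(3EI) = 4.5/EI.
Slope continuity at B: θ_0 = M_B·4.5/EI, so M_B = 869.6/4.5 = 193.2 kN·m (hogging).
Span AB, ΣM about A with M_B applied at B: R_B^{AB}·10.5 = 1139 + 193.2, so R_B^{AB} = 126.9 kN and R_A = 162.8 − 126.9 = 35.85 kN.
Span BC, ΣM about C: R_B^{BC}·3 = 217.1 + 193.2, so R_B^{BC} = 136.8 kN and R_C = 245.7 − 136.8 = 108.9 kN.
R_B = 126.9 + 136.8 = 263.7 kN.

R_B = 263.7 kN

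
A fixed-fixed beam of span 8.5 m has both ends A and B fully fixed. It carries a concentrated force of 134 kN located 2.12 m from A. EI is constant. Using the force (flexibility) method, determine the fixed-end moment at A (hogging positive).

M_A = 160 kN·m

Release both end moments; the primary structure is a simply-supported span AB with redundants M_A and M_B.
End rotations of the released simple span under the applied load (×1/EI):
  at A: point load 134 at a = 2.12: Pab(L + b)/(6LEI) = 528.8/EI
  at B: point load 134 at a = 2.12: Pab(L + a)/(6LEI) = 377.4/EI
  θ_A0 = 528.8/EI,  θ_B0 = 377.4/EI
Flexibility coefficients: a unit moment at one end gives L/(3EI) there and L/(6EI) at the far end, so f₁₁ = f₂₂ = 2.833/EI and f₁₂ = f₂₁ = 1.417/EI.
Compatibility — zero rotation at each built-in end:
  2.833 M_A + 1.417 M_B = 528.8
  1.417 M_A + 2.833 M_B = 377.4
Solving the pair gives M_A = 160 kN·m and M_B = 53.18 kN·m (hogging).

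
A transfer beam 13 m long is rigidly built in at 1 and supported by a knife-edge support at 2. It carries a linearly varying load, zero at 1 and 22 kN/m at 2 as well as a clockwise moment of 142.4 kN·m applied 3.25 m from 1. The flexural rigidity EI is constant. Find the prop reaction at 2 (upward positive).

R_2 = 85.84 kN

Take the reaction at 2 as the redundant and release it; the primary structure is a cantilever fixed at 1.
Primary-structure tip deflection at 2 by superposition:
  triangular load, peak 22 at the free end: 11w₀L⁴/(120EI) = 57598/EI
  clockwise couple 142.4 at a = 3.25: M₀a(2L − a)/(2EI) = 5264/EI
  δ_0 = 62862/EI
Flexibility coefficient — unit upward force at 2: δ_{22} = L³/(3EI) = 732.3/EI.
Compatibility at 2: δ_0 − R_2·δ_{22} = 0, so R_2 = 62862/732.3 = 85.84 kN.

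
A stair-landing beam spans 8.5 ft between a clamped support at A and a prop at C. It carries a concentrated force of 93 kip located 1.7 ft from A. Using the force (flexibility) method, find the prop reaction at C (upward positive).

Release the roller at C. Primary structure: cantilever fixed at A.
Deflection at C on the released cantilever, summing each load's contribution:
  point load 93 at a = 1.7: Pa²(3L − a)/(6EI) = 1066/EI
Tip deflection under a unit load at C: L³/(3EI) = 204.7/EI.
Compatibility at C: δ_0 − R_C·δ_{CC} = 0, so R_C = 1066/204.7 = 5.208 kip.

R_C = 5.208 kip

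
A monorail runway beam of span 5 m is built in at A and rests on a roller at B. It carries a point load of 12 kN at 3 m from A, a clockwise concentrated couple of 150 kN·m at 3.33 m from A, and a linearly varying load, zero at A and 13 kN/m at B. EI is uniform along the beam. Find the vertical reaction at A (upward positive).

R_A = -18.54 kN

Remove the prop at B; the released (primary) structure is a cantilever built in at A.
Primary-structure tip deflection at B by superposition:
  point load 12 at a = 3: Pa²(3L − a)/(6EI) = 216/EI
  clockwise couple 150 at a = 3.33: M₀a(2L − a)/(2EI) = 1666/EI
  triangular load, peak 13 at the free end: 11w₀L⁴/(120EI) = 744.8/EI
  δ_0 = 2627/EI
Tip deflection under a unit load at B: L³/(3EI) = 41.67/EI.
The prop prevents deflection at B: R_B = δ_0/δ_{BB} = 2627/41.67 = 63.04 kN.
Vertical equilibrium: R_A = ΣP − R_B = 44.5 − 63.04 = -18.54 kN.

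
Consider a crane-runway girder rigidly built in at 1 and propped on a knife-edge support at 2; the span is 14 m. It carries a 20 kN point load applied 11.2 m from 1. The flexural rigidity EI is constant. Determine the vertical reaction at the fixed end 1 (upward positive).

Remove the prop at 2; the released (primary) structure is a cantilever built in at 1.
Downward deflection at the released point 2 due to the loads:
  point load 20 at a = 11.2: Pa²(3L − a)/(6EI) = 12879/EI
Tip deflection under a unit load at 2: L³/(3EI) = 914.7/EI.
The prop prevents deflection at 2: R_2 = δ_0/δ_{22} = 12879/914.7 = 14.08 kN.
Vertical equilibrium: R_1 = ΣP − R_2 = 20 − 14.08 = 5.92 kN.

R_1 = 5.92 kN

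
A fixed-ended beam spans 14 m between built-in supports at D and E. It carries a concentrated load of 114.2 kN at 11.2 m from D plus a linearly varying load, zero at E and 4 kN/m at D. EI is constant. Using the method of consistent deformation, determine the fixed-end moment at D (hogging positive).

M_D = 90.36 kN·m

Take the two fixed-end moments M_D, M_E as redundants; the released structure is the simple span DE.
End rotations of the released simple span under the applied load (×1/EI):
  at D: point load 114.2 at a = 11.2: Pab(L + b)/(6LEI) = 716.3/EI
  at E: point load 114.2 at a = 11.2: Pab(L + a)/(6LEI) = 1074/EI
  at D: triangular load, peak 4: w₀L³/(45EI) = 243.9/EI
  at E: triangular load, peak 4: 7w₀L³/(360EI) = 213.4/EI
  θ_D0 = 960.2/EI,  θ_E0 = 1288/EI
Flexibility coefficients: a unit moment at one end gives L/(3EI) there and L/(6EI) at the far end, so f₁₁ = f₂₂ = 4.667/EI and f₁₂ = f₂₁ = 2.333/EI.
Compatibility — zero rotation at each built-in end:
  4.667 M_D + 2.333 M_E = 960.2
  2.333 M_D + 4.667 M_E = 1288
Solving the pair gives M_D = 90.36 kN·m and M_E = 230.8 kN·m (hogging).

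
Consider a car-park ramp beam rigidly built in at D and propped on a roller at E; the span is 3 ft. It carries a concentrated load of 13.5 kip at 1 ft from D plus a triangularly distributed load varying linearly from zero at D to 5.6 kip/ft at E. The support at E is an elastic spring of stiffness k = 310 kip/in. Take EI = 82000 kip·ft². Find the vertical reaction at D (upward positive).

R_D = 19.98 kip

Take the reaction at E as the redundant and release it; the primary structure is a cantilever fixed at D.
Downward deflection at the released point E due to the loads:
  point load 13.5 at a = 1: Pa²(3L − a)/(6EI) = 18/EI
  triangular load, peak 5.6 at the free end: 11w₀L⁴/(120EI) = 41.58/EI
  δ_0 = 59.58/EI
Tip deflection under a unit load at E: L³/(3EI) = 9/EI.
With EI = 82000 kip·ft²: δ_0 = 0.000727 ft and δ_{EE} = 0.00011 ft/kip.
Compatibility — the spring shortens by R_E/k under the reaction it provides: δ_0 − R_E·δ_{EE} = R_E/k. With 1/k = 1/(310×12) ft/kip = 0.000269 ft/kip, R_E = δ_0 / (δ_{EE} + 1/k) = 0.000727 / (0.00011 + 0.000269) = 1.919 kip.
Vertical equilibrium: R_D = ΣP − R_E = 21.9 − 1.919 = 19.98 kip.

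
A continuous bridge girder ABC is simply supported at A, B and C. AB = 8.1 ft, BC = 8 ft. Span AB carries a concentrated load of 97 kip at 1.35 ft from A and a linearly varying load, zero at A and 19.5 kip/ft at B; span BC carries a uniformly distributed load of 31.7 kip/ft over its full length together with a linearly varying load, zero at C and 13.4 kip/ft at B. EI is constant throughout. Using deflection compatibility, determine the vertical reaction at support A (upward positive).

R_A = 78.84 kip

Take M_B as the redundant. Released structure: two simple spans AB and BC with a hinge at B.
Discontinuity in slope at B on the released structure — sum the simple-span end rotations:
  span AB: point load 97 at a = 1.35: Pab(L + a)/(6LEI) = 171.9/EI
  span AB: triangular load, peak 19.5: w₀L³/(45EI) = 230.3/EI
  span BC: UDL 31.7: wL³/(24EI) = 676.3/EI
  span BC: triangular load, peak 13.4: w₀L³/(45EI) = 152.5/EI
  relative rotation θ_0 = (402.2 + 828.7)/EI = 1231/EI
A unit hogging moment at B produces rotation L₁/(3EI) + L₂/(3EI) = 5.367/EI.
Compatibility: M_B·(L₁+L₂)/(3EI) = θ_0, giving M_B = 229.4 kip·ft (hogging).
Span AB, ΣM about A with M_B applied at B: R_B^{AB}·8.1 = 557.4 + 229.4, so R_B^{AB} = 97.13 kip and R_A = 176 − 97.13 = 78.84 kip.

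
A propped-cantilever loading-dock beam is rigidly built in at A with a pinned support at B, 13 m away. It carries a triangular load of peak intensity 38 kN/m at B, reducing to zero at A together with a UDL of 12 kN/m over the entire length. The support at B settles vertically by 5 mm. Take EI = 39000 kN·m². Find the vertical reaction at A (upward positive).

R_A = 208.9 kN

Take the reaction at B as the redundant and release it; the primary structure is a cantilever fixed at A.
Primary-structure tip deflection at B by superposition:
  triangular load, peak 38 at the free end: 11w₀L⁴/(120EI) = 99487/EI
  UDL 12: wL⁴/(8EI) = 42842/EI
  δ_0 = 142329/EI
Tip deflection under a unit load at B: L³/(3EI) = 732.3/EI.
With EI = 39000 kN·m²: δ_0 = 3.6495 m and δ_{BB} = 0.018778 m/kN.
Compatibility — the beam at B must follow the support down by 0.005 m: δ_0 − R_B·δ_{BB} = 0.005, so R_B = (3.6495 − 0.005)/0.018778 = 194.1 kN.
Vertical equilibrium: R_A = ΣP − R_B = 403 − 194.1 = 208.9 kN.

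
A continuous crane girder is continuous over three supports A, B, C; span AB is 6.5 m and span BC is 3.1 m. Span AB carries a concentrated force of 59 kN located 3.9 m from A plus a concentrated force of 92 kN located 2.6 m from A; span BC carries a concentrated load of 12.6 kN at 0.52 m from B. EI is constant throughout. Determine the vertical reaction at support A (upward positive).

Insert a hinge at B; M_B is the redundant, and each span becomes simply supported.
Discontinuity in slope at B on the released structure — sum the simple-span end rotations:
  span AB: point load 59 at a = 3.9: Pab(L + a)/(6LEI) = 159.5/EI
  span AB: point load 92 at a = 2.6: Pab(L + a)/(6LEI) = 217.7/EI
  span BC: point load 12.6 at a = 0.52: Pab(L + b)/(6LEI) = 5.162/EI
  relative rotation θ_0 = (377.2 + 5.162)/EI = 382.4/EI
A unit hogging moment at B produces rotation L₁/(3EI) + L₂/(3EI) = 3.2/EI.
Compatibility: M_B·(L₁+L₂)/(3EI) = θ_0, giving M_B = 119.5 kN·m (hogging).
Span AB, ΣM about A with M_B applied at B: R_B^{AB}·6.5 = 469.3 + 119.5, so R_B^{AB} = 90.58 kN and R_A = 151 − 90.58 = 60.42 kN.

R_A = 60.42 kN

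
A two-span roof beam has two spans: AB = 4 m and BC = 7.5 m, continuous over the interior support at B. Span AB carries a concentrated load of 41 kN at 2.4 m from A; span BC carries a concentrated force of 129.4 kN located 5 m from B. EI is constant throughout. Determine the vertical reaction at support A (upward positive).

R_A = -9.78 kN

Release continuity at B by inserting a hinge; the redundant is the internal moment M_B. The primary structure is two simply-supported spans AB and BC.
End slopes at the hinge B, treating each span as simply supported:
  span AB: point load 41 at a = 2.4: Pab(L + a)/(6LEI) = 41.98/EI
  span BC: point load 129.4 at a = 5: Pab(L + b)/(6LEI) = 359.4/EI
  relative rotation θ_0 = (41.98 + 359.4)/EI = 401.4/EI
A unit hogging moment at B produces rotation L₁/(3EI) + L₂/(3EI) = 3.833/EI.
Slope continuity at B: θ_0 = M_B·3.833/EI, so M_B = 401.4/3.833 = 104.7 kN·m (hogging).
Span AB, ΣM about A with M_B applied at B: R_B^{AB}·4 = 98.4 + 104.7, so R_B^{AB} = 50.78 kN and R_A = 41 − 50.78 = -9.78 kN.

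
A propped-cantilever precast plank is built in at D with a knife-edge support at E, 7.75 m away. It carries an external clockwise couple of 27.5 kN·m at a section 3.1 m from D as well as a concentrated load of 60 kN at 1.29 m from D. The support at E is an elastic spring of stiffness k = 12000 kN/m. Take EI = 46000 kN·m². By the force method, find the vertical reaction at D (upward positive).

R_D = 54.38 kN

Take the reaction at E as the redundant and release it; the primary structure is a cantilever fixed at D.
Deflection at E on the released cantilever, summing each load's contribution:
  clockwise couple 27.5 at a = 3.1: M₀a(2L − a)/(2EI) = 528.5/EI
  point load 60 at a = 1.29: Pa²(3L − a)/(6EI) = 365.4/EI
  δ_0 = 894/EI
Flexibility coefficient — unit upward force at E: δ_{EE} = L³/(3EI) = 155.2/EI.
With EI = 46000 kN·m²: δ_0 = 0.019434 m and δ_{EE} = 0.003373 m/kN.
Compatibility — the spring shortens by R_E/k under the reaction it provides: δ_0 − R_E·δ_{EE} = R_E/k. With 1/k = 0.000083 m/kN, R_E = δ_0 / (δ_{EE} + 1/k) = 0.019434 / (0.003373 + 0.000083) = 5.623 kN.
Vertical equilibrium: R_D = ΣP − R_E = 60 − 5.623 = 54.38 kN.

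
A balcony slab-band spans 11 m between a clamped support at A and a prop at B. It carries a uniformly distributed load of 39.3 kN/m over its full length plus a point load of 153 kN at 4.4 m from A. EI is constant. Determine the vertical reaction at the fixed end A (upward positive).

R_A = 391.4 kN

Take the reaction at B as the redundant and release it; the primary structure is a cantilever fixed at A.
Primary-structure tip deflection at B by superposition:
  UDL 39.3: wL⁴/(8EI) = 71924/EI
  point load 153 at a = 4.4: Pa²(3L − a)/(6EI) = 14119/EI
  δ_0 = 86043/EI
Flexibility coefficient — unit upward force at B: δ_{BB} = L³/(3EI) = 443.7/EI.
Compatibility at B: δ_0 − R_B·δ_{BB} = 0, so R_B = 86043/443.7 = 193.9 kN.
Vertical equilibrium: R_A = ΣP − R_B = 585.3 − 193.9 = 391.4 kN.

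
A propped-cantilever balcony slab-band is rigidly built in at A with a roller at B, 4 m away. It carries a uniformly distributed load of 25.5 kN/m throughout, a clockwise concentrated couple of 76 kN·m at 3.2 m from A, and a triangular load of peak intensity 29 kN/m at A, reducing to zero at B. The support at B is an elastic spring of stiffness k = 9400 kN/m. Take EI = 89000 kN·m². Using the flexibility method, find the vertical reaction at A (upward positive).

Remove the prop at B; the released (primary) structure is a cantilever built in at A.
Downward deflection at the released point B due to the loads:
  UDL 25.5: wL⁴/(8EI) = 816/EI
  clockwise couple 76 at a = 3.2: M₀a(2L − a)/(2EI) = 583.7/EI
  triangular load, peak 29 at the fixed end: w₀L⁴/(30EI) = 247.5/EI
  δ_0 = 1647/EI
Tip deflection under a unit load at B: L³/(3EI) = 21.33/EI.
With EI = 89000 kN·m²: δ_0 = 0.018507 m and δ_{BB} = 0.00024 m/kN.
Compatibility — the spring shortens by R_B/k under the reaction it provides: δ_0 − R_B·δ_{BB} = R_B/k. With 1/k = 0.000106 m/kN, R_B = δ_0 / (δ_{BB} + 1/k) = 0.018507 / (0.00024 + 0.000106) = 53.48 kN.
Vertical equilibrium: R_A = ΣP − R_B = 160 − 53.48 = 106.5 kN.

R_A = 106.5 kN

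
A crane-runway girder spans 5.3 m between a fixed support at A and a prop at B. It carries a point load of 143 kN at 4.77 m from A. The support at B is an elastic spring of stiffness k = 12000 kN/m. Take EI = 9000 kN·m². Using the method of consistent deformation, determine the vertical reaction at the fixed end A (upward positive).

Release the roller at B. Primary structure: cantilever fixed at A.
Downward deflection at the released point B due to the loads:
  point load 143 at a = 4.77: Pa²(3L − a)/(6EI) = 6036/EI
Tip deflection under a unit load at B: L³/(3EI) = 49.63/EI.
With EI = 9000 kN·m²: δ_0 = 0.67062 m and δ_{BB} = 0.005514 m/kN.
Compatibility — the spring shortens by R_B/k under the reaction it provides: δ_0 − R_B·δ_{BB} = R_B/k. With 1/k = 0.000083 m/kN, R_B = δ_0 / (δ_{BB} + 1/k) = 0.67062 / (0.005514 + 0.000083) = 119.8 kN.
Vertical equilibrium: R_A = ΣP − R_B = 143 − 119.8 = 23.19 kN.

R_A = 23.19 kN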